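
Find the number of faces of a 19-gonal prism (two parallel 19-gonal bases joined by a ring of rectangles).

A prism on an n-gon has two n-gon bases and n rectangular sides: V = 2·19 = 38, E = 3·19 = 57, F = 19 + 2 = 21.
Check: V − E + F = 38 − 57 + 21 = 2.

21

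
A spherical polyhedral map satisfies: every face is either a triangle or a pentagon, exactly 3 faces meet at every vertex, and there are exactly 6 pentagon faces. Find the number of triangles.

Let x be the number of triangles; then F = 6 + x.
Edge–face incidences: 2E = 5·6 + 3·x = 30 + 3x.
Every vertex has degree 3, so 3V = 2E.
Euler: V − E + F = 2 ⇒ (2E)/3 − E + (6 + x) = 2.
Multiply by 6: 2·(2E) − 3·(2E) + 6·(6 + x) = 12, i.e. 36 + 6x − (30 + 3x) = 12.
Collecting terms: 3x + 6 = 12, so 3x = 6, so x = 2.
Then 2E = 30 + 3·2 = 36, so E = 18, V = 2E/3 = 12, F = 6 + 2 = 8.

2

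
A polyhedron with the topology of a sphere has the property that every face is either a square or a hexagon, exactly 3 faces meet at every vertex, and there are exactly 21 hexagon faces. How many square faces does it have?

6

Let x be the number of squares; then F = 21 + x.
Edge–face incidences: 2E = 6·21 + 4·x = 126 + 4x.
Every vertex has degree 3, so 3V = 2E.
Euler: V − E + F = 2 ⇒ (2E)/3 − E + (21 + x) = 2.
Multiply by 6: 2·(2E) − 3·(2E) + 6·(21 + x) = 12, i.e. 126 + 6x − (126 + 4x) = 12.
Collecting terms: 2x = 12, so x = 6.
Then 2E = 126 + 4·6 = 150, so E = 75, V = 2E/3 = 50, F = 21 + 6 = 27.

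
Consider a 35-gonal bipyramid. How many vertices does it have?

37

A bipyramid over an n-gon has 2n triangular faces and n + 2 vertices: V = 35 + 2 = 37, E = 3·35 = 105, F = 2·35 = 70.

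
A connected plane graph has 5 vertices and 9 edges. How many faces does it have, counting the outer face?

Euler's formula for a connected plane graph: V − E + F = 2, so F = 2 − 5 + 9 = 6.

6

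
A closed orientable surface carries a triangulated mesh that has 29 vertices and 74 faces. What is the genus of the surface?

5

Every face is a triangle, so 2E = 3·74 = 222, giving E = 111.
χ = V − E + F = 29 − 111 + 74 = -8.
For a closed orientable surface χ = 2 − 2g, so g = (2 − (-8))/2 = 5.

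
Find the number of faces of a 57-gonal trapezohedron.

The n-trapezohedron (dual of the n-antiprism) has V = 2·57 + 2 = 116, E = 4·57 = 228, F = 2·57 = 114.

114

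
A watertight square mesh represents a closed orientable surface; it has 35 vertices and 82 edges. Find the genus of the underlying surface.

4

Every face is a square and each edge borders two faces, so 4F = 2·82, giving F = 41.
χ = V − E + F = 35 − 82 + 41 = -6.
For a closed orientable surface χ = 2 − 2g, so g = (2 − (-6))/2 = 4.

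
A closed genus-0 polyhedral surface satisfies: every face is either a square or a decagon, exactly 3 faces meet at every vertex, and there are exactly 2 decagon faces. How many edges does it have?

Let x be the number of squares; then F = 2 + x.
Edge–face incidences: 2E = 10·2 + 4·x = 20 + 4x.
Every vertex has degree 3, so 3V = 2E.
Euler: V − E + F = 2 ⇒ (2E)/3 − E + (2 + x) = 2.
Multiply by 6: 2·(2E) − 3·(2E) + 6·(2 + x) = 12, i.e. 12 + 6x − (20 + 4x) = 12.
Collecting terms: 2x − 8 = 12, so 2x = 20, so x = 10.
Then 2E = 20 + 4·10 = 60, so E = 30, V = 2E/3 = 20, F = 2 + 10 = 12.

30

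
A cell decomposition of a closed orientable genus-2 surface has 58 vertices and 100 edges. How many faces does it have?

40

For a closed orientable surface of genus 2, χ = 2 − 2·2 = -2.
F = -2 − V + E = -2 − 58 + 100 = 40.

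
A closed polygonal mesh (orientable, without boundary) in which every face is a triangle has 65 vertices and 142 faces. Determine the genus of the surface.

Every face is a triangle, so 2E = 3·142 = 426, giving E = 213.
χ = V − E + F = 65 − 213 + 142 = -6.
For a closed orientable surface χ = 2 − 2g, so g = (2 − (-6))/2 = 4.

4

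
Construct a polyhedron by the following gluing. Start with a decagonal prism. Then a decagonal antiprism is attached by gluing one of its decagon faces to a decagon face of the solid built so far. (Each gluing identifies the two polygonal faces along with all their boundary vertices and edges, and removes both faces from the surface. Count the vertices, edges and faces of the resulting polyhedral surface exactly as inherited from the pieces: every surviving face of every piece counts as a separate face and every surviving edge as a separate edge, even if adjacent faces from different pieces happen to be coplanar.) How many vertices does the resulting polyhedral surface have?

A decagonal prism: V=20, E=30, F=12.
Attach a decagonal antiprism (V=20, E=40, F=22) along a 10-gon: merge 10 vertices and 10 edges, delete both glued faces → V=30, E=60, F=32.
Check: V − E + F = 30 − 60 + 32 = 2.

30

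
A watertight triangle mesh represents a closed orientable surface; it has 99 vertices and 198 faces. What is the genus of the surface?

Every face is a triangle, so 2E = 3·198 = 594, giving E = 297.
χ = V − E + F = 99 − 297 + 198 = 0.
For a closed orientable surface χ = 2 − 2g, so g = (2 − (0))/2 = 1.

1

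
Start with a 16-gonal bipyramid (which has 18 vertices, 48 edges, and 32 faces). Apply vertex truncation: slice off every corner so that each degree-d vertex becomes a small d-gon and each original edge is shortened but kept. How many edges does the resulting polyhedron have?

144

Truncation replaces each original edge-end by a new vertex, so V′ = 2E = 96.
Each original edge survives, and each old vertex of degree d contributes d new edges; summing degrees gives Σd = 2E, so E′ = E + 2E = 3E = 144.
Each original face survives and each original vertex becomes one new face: F′ = F + V = 50.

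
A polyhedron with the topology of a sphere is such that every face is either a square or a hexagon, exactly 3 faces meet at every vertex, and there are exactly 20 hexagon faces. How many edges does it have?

72

Let x be the number of squares; then F = 20 + x.
Edge–face incidences: 2E = 6·20 + 4·x = 120 + 4x.
Every vertex has degree 3, so 3V = 2E.
Euler: V − E + F = 2 ⇒ (2E)/3 − E + (20 + x) = 2.
Multiply by 6: 2·(2E) − 3·(2E) + 6·(20 + x) = 12, i.e. 120 + 6x − (120 + 4x) = 12.
Collecting terms: 2x = 12, so x = 6.
Then 2E = 120 + 4·6 = 144, so E = 72, V = 2E/3 = 48, F = 20 + 6 = 26.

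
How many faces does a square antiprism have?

An antiprism on an n-gon has two n-gon caps and 2n triangles: V = 2·4 = 8, E = 4·4 = 16, F = 2·4 + 2 = 10.
Check: V − E + F = 8 − 16 + 10 = 2.

10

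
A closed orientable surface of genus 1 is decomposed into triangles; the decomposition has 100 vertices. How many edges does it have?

300

χ = 2 − 2·1 = 0, and every face is a triangle so 3F = 2E.
V − E + F = 0 with E = 3F/2 gives 100 − (3/2 − 1)·F = 0, so F = 200 and E = 300.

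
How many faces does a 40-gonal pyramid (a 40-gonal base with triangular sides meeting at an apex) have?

41

A pyramid on an n-gon base has one n-gon and n triangles: V = 40 + 1 = 41, E = 2·40 = 80, F = 40 + 1 = 41.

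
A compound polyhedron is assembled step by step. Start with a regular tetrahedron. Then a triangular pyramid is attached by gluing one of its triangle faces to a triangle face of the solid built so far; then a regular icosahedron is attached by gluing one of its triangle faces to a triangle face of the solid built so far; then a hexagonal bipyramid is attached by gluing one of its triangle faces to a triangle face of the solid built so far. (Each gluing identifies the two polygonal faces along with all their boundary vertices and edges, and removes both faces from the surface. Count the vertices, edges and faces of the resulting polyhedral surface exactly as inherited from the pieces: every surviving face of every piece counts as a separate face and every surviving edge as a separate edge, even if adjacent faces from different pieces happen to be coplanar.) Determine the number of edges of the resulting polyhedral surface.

51

A regular tetrahedron: V=4, E=6, F=4.
Attach a triangular pyramid (V=4, E=6, F=4) along a 3-gon: merge 3 vertices and 3 edges, delete both glued faces → V=5, E=9, F=6.
Attach a regular icosahedron (V=12, E=30, F=20) along a 3-gon: merge 3 vertices and 3 edges, delete both glued faces → V=14, E=36, F=24.
Attach a hexagonal bipyramid (V=8, E=18, F=12) along a 3-gon: merge 3 vertices and 3 edges, delete both glued faces → V=19, E=51, F=34.
Check: V − E + F = 19 − 51 + 34 = 2.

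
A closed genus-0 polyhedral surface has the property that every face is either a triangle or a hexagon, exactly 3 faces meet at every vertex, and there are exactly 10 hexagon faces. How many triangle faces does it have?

4

Let x be the number of triangles; then F = 10 + x.
Edge–face incidences: 2E = 6·10 + 3·x = 60 + 3x.
Every vertex has degree 3, so 3V = 2E.
Euler: V − E + F = 2 ⇒ (2E)/3 − E + (10 + x) = 2.
Multiply by 6: 2·(2E) − 3·(2E) + 6·(10 + x) = 12, i.e. 60 + 6x − (60 + 3x) = 12.
Collecting terms: 3x = 12, so x = 4.
Then 2E = 60 + 3·4 = 72, so E = 36, V = 2E/3 = 24, F = 10 + 4 = 14.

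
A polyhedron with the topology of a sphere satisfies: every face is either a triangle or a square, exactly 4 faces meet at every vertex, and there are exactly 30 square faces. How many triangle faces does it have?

8

Let x be the number of triangles; then F = 30 + x.
Edge–face incidences: 2E = 4·30 + 3·x = 120 + 3x.
Every vertex has degree 4, so 4V = 2E.
Euler: V − E + F = 2 ⇒ (2E)/4 − E + (30 + x) = 2.
Multiply by 8: 2·(2E) − 4·(2E) + 8·(30 + x) = 16, i.e. 240 + 8x − 2·(120 + 3x) = 16.
Collecting terms: 2x = 16, so x = 8.
Then 2E = 120 + 3·8 = 144, so E = 72, V = 2E/4 = 36, F = 30 + 8 = 38.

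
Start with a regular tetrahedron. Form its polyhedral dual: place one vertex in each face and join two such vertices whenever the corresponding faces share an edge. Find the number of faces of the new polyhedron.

4

The base solid has V = 4, E = 6, F = 4.
The dual swaps V and F and preserves E: V′ = F = 4, E′ = E = 6, F′ = V = 4.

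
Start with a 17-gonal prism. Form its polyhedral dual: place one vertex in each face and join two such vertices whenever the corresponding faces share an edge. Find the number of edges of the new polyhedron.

The base solid has V = 34, E = 51, F = 19.
The dual swaps V and F and preserves E: V′ = F = 19, E′ = E = 51, F′ = V = 34.

51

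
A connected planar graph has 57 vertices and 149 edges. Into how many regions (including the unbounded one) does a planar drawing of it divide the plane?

Euler's formula for a connected plane graph: V − E + F = 2, so F = 2 − 57 + 149 = 94.

94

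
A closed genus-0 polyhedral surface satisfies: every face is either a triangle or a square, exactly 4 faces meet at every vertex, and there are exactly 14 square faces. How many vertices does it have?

Let x be the number of triangles; then F = 14 + x.
Edge–face incidences: 2E = 4·14 + 3·x = 56 + 3x.
Every vertex has degree 4, so 4V = 2E.
Euler: V − E + F = 2 ⇒ (2E)/4 − E + (14 + x) = 2.
Multiply by 8: 2·(2E) − 4·(2E) + 8·(14 + x) = 16, i.e. 112 + 8x − 2·(56 + 3x) = 16.
Collecting terms: 2x = 16, so x = 8.
Then 2E = 56 + 3·8 = 80, so E = 40, V = 2E/4 = 20, F = 14 + 8 = 22.

20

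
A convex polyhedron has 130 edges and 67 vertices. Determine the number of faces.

65

Here V − E + F = 2.
F = 2 − V + E = 2 − 67 + 130 = 65.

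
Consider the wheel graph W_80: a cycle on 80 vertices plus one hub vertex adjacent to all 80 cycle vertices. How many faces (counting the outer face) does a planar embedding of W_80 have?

81

W_80 has V = 80 + 1 = 81 vertices and E = 2·80 = 160 edges.
By Euler's formula F = 2 − V + E = 2 − 81 + 160 = 81.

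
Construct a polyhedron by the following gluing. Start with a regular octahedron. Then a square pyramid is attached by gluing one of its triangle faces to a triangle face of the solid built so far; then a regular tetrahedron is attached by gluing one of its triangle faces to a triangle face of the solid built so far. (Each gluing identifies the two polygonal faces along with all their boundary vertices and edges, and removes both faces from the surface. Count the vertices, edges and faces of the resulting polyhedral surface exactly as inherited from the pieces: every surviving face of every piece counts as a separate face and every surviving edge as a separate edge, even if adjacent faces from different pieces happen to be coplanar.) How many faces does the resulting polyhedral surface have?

A regular octahedron: V=6, E=12, F=8.
Attach a square pyramid (V=5, E=8, F=5) along a 3-gon: merge 3 vertices and 3 edges, delete both glued faces → V=8, E=17, F=11.
Attach a regular tetrahedron (V=4, E=6, F=4) along a 3-gon: merge 3 vertices and 3 edges, delete both glued faces → V=9, E=20, F=13.
Check: V − E + F = 9 − 20 + 13 = 2.

13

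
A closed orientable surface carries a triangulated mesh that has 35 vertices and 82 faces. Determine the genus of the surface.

Every face is a triangle, so 2E = 3·82 = 246, giving E = 123.
χ = V − E + F = 35 − 123 + 82 = -6.
For a closed orientable surface χ = 2 − 2g, so g = (2 − (-6))/2 = 4.

4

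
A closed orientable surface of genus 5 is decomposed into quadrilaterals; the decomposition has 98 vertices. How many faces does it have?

106

χ = 2 − 2·5 = -8, and every face is a square so 4F = 2E.
V − E + F = -8 with E = 4F/2 gives 98 − (4/2 − 1)·F = -8, so F = 106 and E = 212.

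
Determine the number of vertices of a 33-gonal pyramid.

34

A pyramid on an n-gon base has one n-gon and n triangles: V = 33 + 1 = 34, E = 2·33 = 66, F = 33 + 1 = 34.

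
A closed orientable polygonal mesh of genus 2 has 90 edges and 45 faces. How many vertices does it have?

43

For a closed orientable surface of genus 2, χ = 2 − 2·2 = -2.
V = -2 + E − F = -2 + 90 − 45 = 43.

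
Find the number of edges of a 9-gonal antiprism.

36

An antiprism on an n-gon has two n-gon caps and 2n triangles: V = 2·9 = 18, E = 4·9 = 36, F = 2·9 + 2 = 20.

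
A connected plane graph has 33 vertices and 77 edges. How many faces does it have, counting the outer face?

46

Euler's formula for a connected plane graph: V − E + F = 2, so F = 2 − 33 + 77 = 46.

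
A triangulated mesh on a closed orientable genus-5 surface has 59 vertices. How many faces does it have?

χ = 2 − 2·5 = -8, and every face is a triangle so 3F = 2E.
V − E + F = -8 with E = 3F/2 gives 59 − (3/2 − 1)·F = -8, so F = 134 and E = 201.

134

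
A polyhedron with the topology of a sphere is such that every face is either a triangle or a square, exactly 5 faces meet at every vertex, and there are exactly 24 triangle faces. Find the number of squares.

2

Let x be the number of squares; then F = 24 + x.
Edge–face incidences: 2E = 3·24 + 4·x = 72 + 4x.
Every vertex has degree 5, so 5V = 2E.
Euler: V − E + F = 2 ⇒ (2E)/5 − E + (24 + x) = 2.
Multiply by 10: 2·(2E) − 5·(2E) + 10·(24 + x) = 20, i.e. 240 + 10x − 3·(72 + 4x) = 20.
Collecting terms: −2x + 24 = 20, so −2x = −4, so x = 2.
Then 2E = 72 + 4·2 = 80, so E = 40, V = 2E/5 = 16, F = 24 + 2 = 26.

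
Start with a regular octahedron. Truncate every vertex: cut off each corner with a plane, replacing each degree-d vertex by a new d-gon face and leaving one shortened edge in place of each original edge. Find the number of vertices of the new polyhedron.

24

The base solid has V = 6, E = 12, F = 8.
Truncation replaces each original edge-end by a new vertex, so V′ = 2E = 24.
Each original edge survives, and each old vertex of degree d contributes d new edges; summing degrees gives Σd = 2E, so E′ = E + 2E = 3E = 36.
Each original face survives and each original vertex becomes one new face: F′ = F + V = 14.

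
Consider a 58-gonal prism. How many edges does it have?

A prism on an n-gon has two n-gon bases and n rectangular sides: V = 2·58 = 116, E = 3·58 = 174, F = 58 + 2 = 60.

174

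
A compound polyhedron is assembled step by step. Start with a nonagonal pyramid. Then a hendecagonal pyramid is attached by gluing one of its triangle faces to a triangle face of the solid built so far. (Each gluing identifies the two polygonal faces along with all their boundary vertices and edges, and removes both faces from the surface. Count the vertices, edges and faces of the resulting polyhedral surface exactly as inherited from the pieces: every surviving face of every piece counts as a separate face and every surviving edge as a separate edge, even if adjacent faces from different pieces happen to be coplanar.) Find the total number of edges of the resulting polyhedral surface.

37

A nonagonal pyramid: V=10, E=18, F=10.
Attach a hendecagonal pyramid (V=12, E=22, F=12) along a 3-gon: merge 3 vertices and 3 edges, delete both glued faces → V=19, E=37, F=20.
Check: V − E + F = 19 − 37 + 20 = 2.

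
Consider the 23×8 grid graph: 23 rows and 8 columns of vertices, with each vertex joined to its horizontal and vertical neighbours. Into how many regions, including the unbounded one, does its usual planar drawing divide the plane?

155

The grid has V = 23·8 = 184 vertices and E = 23·7 + 8·22 = 337 edges.
F = 2 − V + E = 2 − 184 + 337 = 155.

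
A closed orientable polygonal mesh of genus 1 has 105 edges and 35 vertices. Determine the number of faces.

70

For a closed orientable surface of genus 1, χ = 2 − 2·1 = 0.
F = 0 − V + E = 0 − 35 + 105 = 70.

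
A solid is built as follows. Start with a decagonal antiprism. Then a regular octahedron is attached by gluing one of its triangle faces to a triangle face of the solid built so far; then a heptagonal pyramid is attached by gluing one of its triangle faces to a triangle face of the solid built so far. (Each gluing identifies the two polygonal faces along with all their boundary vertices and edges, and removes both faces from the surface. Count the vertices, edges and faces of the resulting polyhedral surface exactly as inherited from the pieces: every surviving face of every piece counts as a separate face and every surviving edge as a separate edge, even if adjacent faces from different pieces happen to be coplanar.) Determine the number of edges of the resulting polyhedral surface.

60

A decagonal antiprism: V=20, E=40, F=22.
Attach a regular octahedron (V=6, E=12, F=8) along a 3-gon: merge 3 vertices and 3 edges, delete both glued faces → V=23, E=49, F=28.
Attach a heptagonal pyramid (V=8, E=14, F=8) along a 3-gon: merge 3 vertices and 3 edges, delete both glued faces → V=28, E=60, F=34.
Check: V − E + F = 28 − 60 + 34 = 2.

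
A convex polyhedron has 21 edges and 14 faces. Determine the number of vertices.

9

Here V − E + F = 2.
V = 2 + E − F = 2 + 21 − 14 = 9.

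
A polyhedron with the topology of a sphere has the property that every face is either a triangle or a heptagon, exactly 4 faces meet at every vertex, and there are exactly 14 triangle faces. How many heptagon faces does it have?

2

Let x be the number of heptagons; then F = 14 + x.
Edge–face incidences: 2E = 3·14 + 7·x = 42 + 7x.
Every vertex has degree 4, so 4V = 2E.
Euler: V − E + F = 2 ⇒ (2E)/4 − E + (14 + x) = 2.
Multiply by 8: 2·(2E) − 4·(2E) + 8·(14 + x) = 16, i.e. 112 + 8x − 2·(42 + 7x) = 16.
Collecting terms: −6x + 28 = 16, so −6x = −12, so x = 2.
Then 2E = 42 + 7·2 = 56, so E = 28, V = 2E/4 = 14, F = 14 + 2 = 16.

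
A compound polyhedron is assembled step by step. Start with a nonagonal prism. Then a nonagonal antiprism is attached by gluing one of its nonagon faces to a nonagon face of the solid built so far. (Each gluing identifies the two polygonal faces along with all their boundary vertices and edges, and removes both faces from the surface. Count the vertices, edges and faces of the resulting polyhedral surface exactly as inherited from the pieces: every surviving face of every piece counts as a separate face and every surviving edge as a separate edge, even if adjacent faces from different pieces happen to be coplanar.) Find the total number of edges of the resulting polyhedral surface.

54

A nonagonal prism: V=18, E=27, F=11.
Attach a nonagonal antiprism (V=18, E=36, F=20) along a 9-gon: merge 9 vertices and 9 edges, delete both glued faces → V=27, E=54, F=29.
Check: V − E + F = 27 − 54 + 29 = 2.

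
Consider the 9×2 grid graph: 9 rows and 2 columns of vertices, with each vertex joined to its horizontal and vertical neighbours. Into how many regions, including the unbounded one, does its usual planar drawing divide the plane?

9

The grid has V = 9·2 = 18 vertices and E = 9·1 + 2·8 = 25 edges.
F = 2 − V + E = 2 − 18 + 25 = 9.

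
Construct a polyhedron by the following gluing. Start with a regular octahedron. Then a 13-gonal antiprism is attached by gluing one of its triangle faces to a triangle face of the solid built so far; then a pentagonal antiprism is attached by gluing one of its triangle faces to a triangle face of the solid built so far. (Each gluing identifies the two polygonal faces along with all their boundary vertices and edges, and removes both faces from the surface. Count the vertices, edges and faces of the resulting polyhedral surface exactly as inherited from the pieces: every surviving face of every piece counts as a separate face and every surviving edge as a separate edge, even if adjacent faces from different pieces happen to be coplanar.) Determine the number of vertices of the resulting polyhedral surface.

A regular octahedron: V=6, E=12, F=8.
Attach a 13-gonal antiprism (V=26, E=52, F=28) along a 3-gon: merge 3 vertices and 3 edges, delete both glued faces → V=29, E=61, F=34.
Attach a pentagonal antiprism (V=10, E=20, F=12) along a 3-gon: merge 3 vertices and 3 edges, delete both glued faces → V=36, E=78, F=44.
Check: V − E + F = 36 − 78 + 44 = 2.

36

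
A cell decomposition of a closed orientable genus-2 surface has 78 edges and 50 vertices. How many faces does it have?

26

For a closed orientable surface of genus 2, χ = 2 − 2·2 = -2.
F = -2 − V + E = -2 − 50 + 78 = 26.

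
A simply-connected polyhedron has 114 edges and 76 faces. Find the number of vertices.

40

Here V − E + F = 2.
V = 2 + E − F = 2 + 114 − 76 = 40.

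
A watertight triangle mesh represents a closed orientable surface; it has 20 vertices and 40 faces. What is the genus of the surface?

1

Every face is a triangle, so 2E = 3·40 = 120, giving E = 60.
χ = V − E + F = 20 − 60 + 40 = 0.
For a closed orientable surface χ = 2 − 2g, so g = (2 − (0))/2 = 1.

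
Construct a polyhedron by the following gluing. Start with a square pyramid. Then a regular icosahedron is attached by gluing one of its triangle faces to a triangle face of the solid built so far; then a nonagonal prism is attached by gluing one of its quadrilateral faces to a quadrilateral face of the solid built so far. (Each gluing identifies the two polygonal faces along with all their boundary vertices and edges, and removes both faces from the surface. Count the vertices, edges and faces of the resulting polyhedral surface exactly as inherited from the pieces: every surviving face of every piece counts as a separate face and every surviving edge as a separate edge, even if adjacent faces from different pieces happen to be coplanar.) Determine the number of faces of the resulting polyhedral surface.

32

A square pyramid: V=5, E=8, F=5.
Attach a regular icosahedron (V=12, E=30, F=20) along a 3-gon: merge 3 vertices and 3 edges, delete both glued faces → V=14, E=35, F=23.
Attach a nonagonal prism (V=18, E=27, F=11) along a 4-gon: merge 4 vertices and 4 edges, delete both glued faces → V=28, E=58, F=32.
Check: V − E + F = 28 − 58 + 32 = 2.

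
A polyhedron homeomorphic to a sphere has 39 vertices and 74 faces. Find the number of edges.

Here V − E + F = 2.
E = V + F − (2) = 39 + 74 − (2) = 111.

111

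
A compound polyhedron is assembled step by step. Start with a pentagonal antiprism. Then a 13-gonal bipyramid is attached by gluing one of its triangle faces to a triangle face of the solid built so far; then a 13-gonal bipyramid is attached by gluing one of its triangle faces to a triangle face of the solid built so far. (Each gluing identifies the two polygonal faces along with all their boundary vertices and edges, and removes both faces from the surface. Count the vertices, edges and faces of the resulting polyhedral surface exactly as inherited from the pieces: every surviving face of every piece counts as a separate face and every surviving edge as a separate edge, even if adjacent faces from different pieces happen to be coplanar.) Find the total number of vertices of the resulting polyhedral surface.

34

A pentagonal antiprism: V=10, E=20, F=12.
Attach a 13-gonal bipyramid (V=15, E=39, F=26) along a 3-gon: merge 3 vertices and 3 edges, delete both glued faces → V=22, E=56, F=36.
Attach a 13-gonal bipyramid (V=15, E=39, F=26) along a 3-gon: merge 3 vertices and 3 edges, delete both glued faces → V=34, E=92, F=60.
Check: V − E + F = 34 − 92 + 60 = 2.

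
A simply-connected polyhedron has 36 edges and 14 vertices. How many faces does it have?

24

Here V − E + F = 2.
F = 2 − V + E = 2 − 14 + 36 = 24.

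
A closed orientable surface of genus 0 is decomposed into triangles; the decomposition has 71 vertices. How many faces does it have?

χ = 2 − 2·0 = 2, and every face is a triangle so 3F = 2E.
V − E + F = 2 with E = 3F/2 gives 71 − (3/2 − 1)·F = 2, so F = 138 and E = 207.

138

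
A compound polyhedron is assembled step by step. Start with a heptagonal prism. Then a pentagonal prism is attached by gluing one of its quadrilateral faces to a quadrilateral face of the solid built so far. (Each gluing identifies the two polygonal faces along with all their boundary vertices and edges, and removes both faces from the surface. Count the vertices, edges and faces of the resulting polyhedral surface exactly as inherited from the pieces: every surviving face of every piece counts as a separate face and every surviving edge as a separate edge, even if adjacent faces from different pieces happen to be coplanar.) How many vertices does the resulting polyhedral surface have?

A heptagonal prism: V=14, E=21, F=9.
Attach a pentagonal prism (V=10, E=15, F=7) along a 4-gon: merge 4 vertices and 4 edges, delete both glued faces → V=20, E=32, F=14.
Check: V − E + F = 20 − 32 + 14 = 2.

20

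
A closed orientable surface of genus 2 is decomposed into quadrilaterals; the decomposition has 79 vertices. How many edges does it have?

162

χ = 2 − 2·2 = -2, and every face is a square so 4F = 2E.
V − E + F = -2 with E = 4F/2 gives 79 − (4/2 − 1)·F = -2, so F = 81 and E = 162.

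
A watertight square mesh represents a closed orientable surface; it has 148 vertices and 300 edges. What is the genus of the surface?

Every face is a square and each edge borders two faces, so 4F = 2·300, giving F = 150.
χ = V − E + F = 148 − 300 + 150 = -2.
For a closed orientable surface χ = 2 − 2g, so g = (2 − (-2))/2 = 2.

2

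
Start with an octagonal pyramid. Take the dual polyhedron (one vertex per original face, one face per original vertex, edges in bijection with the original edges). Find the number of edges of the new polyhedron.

16

The base solid has V = 9, E = 16, F = 9.
The dual swaps V and F and preserves E: V′ = F = 9, E′ = E = 16, F′ = V = 9.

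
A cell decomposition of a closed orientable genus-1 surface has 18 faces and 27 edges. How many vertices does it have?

For a closed orientable surface of genus 1, χ = 2 − 2·1 = 0.
V = 0 + E − F = 0 + 27 − 18 = 9.

9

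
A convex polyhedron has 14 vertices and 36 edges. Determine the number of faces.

Here V − E + F = 2.
F = 2 − V + E = 2 − 14 + 36 = 24.

24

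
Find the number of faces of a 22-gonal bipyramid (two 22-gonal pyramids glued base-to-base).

44

A bipyramid over an n-gon has 2n triangular faces and n + 2 vertices: V = 22 + 2 = 24, E = 3·22 = 66, F = 2·22 = 44.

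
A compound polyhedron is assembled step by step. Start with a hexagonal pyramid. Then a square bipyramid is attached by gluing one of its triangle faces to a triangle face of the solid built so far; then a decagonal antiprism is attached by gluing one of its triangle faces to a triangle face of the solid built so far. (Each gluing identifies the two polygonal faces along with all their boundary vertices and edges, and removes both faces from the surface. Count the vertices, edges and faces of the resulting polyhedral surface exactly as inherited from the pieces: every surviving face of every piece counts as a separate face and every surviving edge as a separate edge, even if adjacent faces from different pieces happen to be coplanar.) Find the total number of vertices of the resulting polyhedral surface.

27

A hexagonal pyramid: V=7, E=12, F=7.
Attach a square bipyramid (V=6, E=12, F=8) along a 3-gon: merge 3 vertices and 3 edges, delete both glued faces → V=10, E=21, F=13.
Attach a decagonal antiprism (V=20, E=40, F=22) along a 3-gon: merge 3 vertices and 3 edges, delete both glued faces → V=27, E=58, F=33.
Check: V − E + F = 27 − 58 + 33 = 2.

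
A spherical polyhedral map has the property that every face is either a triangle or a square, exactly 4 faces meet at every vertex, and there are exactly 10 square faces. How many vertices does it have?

Let x be the number of triangles; then F = 10 + x.
Edge–face incidences: 2E = 4·10 + 3·x = 40 + 3x.
Every vertex has degree 4, so 4V = 2E.
Euler: V − E + F = 2 ⇒ (2E)/4 − E + (10 + x) = 2.
Multiply by 8: 2·(2E) − 4·(2E) + 8·(10 + x) = 16, i.e. 80 + 8x − 2·(40 + 3x) = 16.
Collecting terms: 2x = 16, so x = 8.
Then 2E = 40 + 3·8 = 64, so E = 32, V = 2E/4 = 16, F = 10 + 8 = 18.

16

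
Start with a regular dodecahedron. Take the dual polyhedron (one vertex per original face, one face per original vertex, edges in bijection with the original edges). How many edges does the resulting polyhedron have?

The base solid has V = 20, E = 30, F = 12.
The dual swaps V and F and preserves E: V′ = F = 12, E′ = E = 30, F′ = V = 20.

30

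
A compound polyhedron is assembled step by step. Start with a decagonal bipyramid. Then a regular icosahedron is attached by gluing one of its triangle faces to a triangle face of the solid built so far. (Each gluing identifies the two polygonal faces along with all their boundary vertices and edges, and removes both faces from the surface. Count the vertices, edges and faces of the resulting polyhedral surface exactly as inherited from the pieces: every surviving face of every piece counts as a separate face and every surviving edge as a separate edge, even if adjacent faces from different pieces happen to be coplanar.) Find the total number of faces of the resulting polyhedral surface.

38

A decagonal bipyramid: V=12, E=30, F=20.
Attach a regular icosahedron (V=12, E=30, F=20) along a 3-gon: merge 3 vertices and 3 edges, delete both glued faces → V=21, E=57, F=38.
Check: V − E + F = 21 − 57 + 38 = 2.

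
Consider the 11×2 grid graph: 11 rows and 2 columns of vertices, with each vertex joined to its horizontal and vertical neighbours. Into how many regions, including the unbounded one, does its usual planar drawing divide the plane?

The grid has V = 11·2 = 22 vertices and E = 11·1 + 2·10 = 31 edges.
F = 2 − V + E = 2 − 22 + 31 = 11.

11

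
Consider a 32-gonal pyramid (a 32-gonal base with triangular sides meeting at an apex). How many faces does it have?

33

A pyramid on an n-gon base has one n-gon and n triangles: V = 32 + 1 = 33, E = 2·32 = 64, F = 32 + 1 = 33.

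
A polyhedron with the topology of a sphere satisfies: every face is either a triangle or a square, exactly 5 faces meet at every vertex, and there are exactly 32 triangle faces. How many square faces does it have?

Let x be the number of squares; then F = 32 + x.
Edge–face incidences: 2E = 3·32 + 4·x = 96 + 4x.
Every vertex has degree 5, so 5V = 2E.
Euler: V − E + F = 2 ⇒ (2E)/5 − E + (32 + x) = 2.
Multiply by 10: 2·(2E) − 5·(2E) + 10·(32 + x) = 20, i.e. 320 + 10x − 3·(96 + 4x) = 20.
Collecting terms: −2x + 32 = 20, so −2x = −12, so x = 6.
Then 2E = 96 + 4·6 = 120, so E = 60, V = 2E/5 = 24, F = 32 + 6 = 38.

6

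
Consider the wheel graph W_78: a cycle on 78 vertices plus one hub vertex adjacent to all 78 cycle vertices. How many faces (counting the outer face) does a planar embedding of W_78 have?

79

W_78 has V = 78 + 1 = 79 vertices and E = 2·78 = 156 edges.
By Euler's formula F = 2 − V + E = 2 − 79 + 156 = 79.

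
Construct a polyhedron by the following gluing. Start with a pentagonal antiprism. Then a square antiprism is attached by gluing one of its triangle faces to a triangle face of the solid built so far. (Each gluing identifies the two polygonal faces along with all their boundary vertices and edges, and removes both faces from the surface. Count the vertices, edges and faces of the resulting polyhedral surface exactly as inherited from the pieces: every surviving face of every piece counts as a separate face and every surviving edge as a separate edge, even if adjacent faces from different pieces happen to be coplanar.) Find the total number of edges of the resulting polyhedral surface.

33

A pentagonal antiprism: V=10, E=20, F=12.
Attach a square antiprism (V=8, E=16, F=10) along a 3-gon: merge 3 vertices and 3 edges, delete both glued faces → V=15, E=33, F=20.
Check: V − E + F = 15 − 33 + 20 = 2.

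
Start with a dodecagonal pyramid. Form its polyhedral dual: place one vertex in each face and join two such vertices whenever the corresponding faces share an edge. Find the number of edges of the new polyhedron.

The base solid has V = 13, E = 24, F = 13.
The dual swaps V and F and preserves E: V′ = F = 13, E′ = E = 24, F′ = V = 13.

24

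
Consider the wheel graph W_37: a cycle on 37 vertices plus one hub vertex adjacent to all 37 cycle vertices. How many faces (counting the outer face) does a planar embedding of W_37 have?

38

W_37 has V = 37 + 1 = 38 vertices and E = 2·37 = 74 edges.
By Euler's formula F = 2 − V + E = 2 − 38 + 74 = 38.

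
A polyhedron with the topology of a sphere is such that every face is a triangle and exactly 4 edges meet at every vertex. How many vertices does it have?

6

Each face has 3 edges and each edge borders two faces, so 2E = 3F.
Each vertex has degree 4, so 4V = 2E and hence V = 3F/4.
Euler: V − E + F = 2 ⇒ (3F/4) − (3F/2) + F = 2.
Multiply by 8: (6 − 12 + 8)F = 16, i.e. 2F = 16.
So F = 8, E = 3·8/2 = 12, V = 3·8/4 = 6.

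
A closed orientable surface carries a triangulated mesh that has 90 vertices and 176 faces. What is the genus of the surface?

0

Every face is a triangle, so 2E = 3·176 = 528, giving E = 264.
χ = V − E + F = 90 − 264 + 176 = 2.
For a closed orientable surface χ = 2 − 2g, so g = (2 − (2))/2 = 0.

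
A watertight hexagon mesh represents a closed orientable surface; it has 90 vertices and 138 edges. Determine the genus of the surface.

2

Every face is a hexagon and each edge borders two faces, so 6F = 2·138, giving F = 46.
χ = V − E + F = 90 − 138 + 46 = -2.
For a closed orientable surface χ = 2 − 2g, so g = (2 − (-2))/2 = 2.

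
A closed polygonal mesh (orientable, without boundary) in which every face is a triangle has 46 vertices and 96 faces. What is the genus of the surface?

Every face is a triangle, so 2E = 3·96 = 288, giving E = 144.
χ = V − E + F = 46 − 144 + 96 = -2.
For a closed orientable surface χ = 2 − 2g, so g = (2 − (-2))/2 = 2.

2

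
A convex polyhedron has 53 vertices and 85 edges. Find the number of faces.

34

Here V − E + F = 2.
F = 2 − V + E = 2 − 53 + 85 = 34.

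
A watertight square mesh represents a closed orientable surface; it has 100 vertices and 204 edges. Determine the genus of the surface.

Every face is a square and each edge borders two faces, so 4F = 2·204, giving F = 102.
χ = V − E + F = 100 − 204 + 102 = -2.
For a closed orientable surface χ = 2 − 2g, so g = (2 − (-2))/2 = 2.

2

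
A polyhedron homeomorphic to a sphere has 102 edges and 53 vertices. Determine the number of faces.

Here V − E + F = 2.
F = 2 − V + E = 2 − 53 + 102 = 51.

51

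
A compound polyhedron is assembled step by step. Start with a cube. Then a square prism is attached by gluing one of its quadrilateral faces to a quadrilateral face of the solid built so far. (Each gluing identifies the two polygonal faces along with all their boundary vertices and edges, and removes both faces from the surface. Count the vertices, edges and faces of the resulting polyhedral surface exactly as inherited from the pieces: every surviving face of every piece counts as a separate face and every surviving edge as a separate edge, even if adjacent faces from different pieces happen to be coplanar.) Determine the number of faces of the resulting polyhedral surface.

10

A cube: V=8, E=12, F=6.
Attach a square prism (V=8, E=12, F=6) along a 4-gon: merge 4 vertices and 4 edges, delete both glued faces → V=12, E=20, F=10.
Check: V − E + F = 12 − 20 + 10 = 2.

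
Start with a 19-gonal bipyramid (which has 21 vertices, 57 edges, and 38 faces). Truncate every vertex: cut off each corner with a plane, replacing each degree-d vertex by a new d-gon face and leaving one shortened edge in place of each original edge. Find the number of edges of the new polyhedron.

Truncation replaces each original edge-end by a new vertex, so V′ = 2E = 114.
Each original edge survives, and each old vertex of degree d contributes d new edges; summing degrees gives Σd = 2E, so E′ = E + 2E = 3E = 171.
Each original face survives and each original vertex becomes one new face: F′ = F + V = 59.

171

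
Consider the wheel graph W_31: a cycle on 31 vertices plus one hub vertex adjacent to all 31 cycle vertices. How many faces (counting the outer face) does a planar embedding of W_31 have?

32

W_31 has V = 31 + 1 = 32 vertices and E = 2·31 = 62 edges.
By Euler's formula F = 2 − V + E = 2 − 32 + 62 = 32.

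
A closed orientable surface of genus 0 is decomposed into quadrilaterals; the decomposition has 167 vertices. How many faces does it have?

χ = 2 − 2·0 = 2, and every face is a square so 4F = 2E.
V − E + F = 2 with E = 4F/2 gives 167 − (4/2 − 1)·F = 2, so F = 165 and E = 330.

165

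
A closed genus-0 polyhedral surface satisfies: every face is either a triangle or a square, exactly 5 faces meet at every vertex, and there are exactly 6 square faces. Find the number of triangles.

Let x be the number of triangles; then F = 6 + x.
Edge–face incidences: 2E = 4·6 + 3·x = 24 + 3x.
Every vertex has degree 5, so 5V = 2E.
Euler: V − E + F = 2 ⇒ (2E)/5 − E + (6 + x) = 2.
Multiply by 10: 2·(2E) − 5·(2E) + 10·(6 + x) = 20, i.e. 60 + 10x − 3·(24 + 3x) = 20.
Collecting terms: x − 12 = 20, so x = 32.
Then 2E = 24 + 3·32 = 120, so E = 60, V = 2E/5 = 24, F = 6 + 32 = 38.

32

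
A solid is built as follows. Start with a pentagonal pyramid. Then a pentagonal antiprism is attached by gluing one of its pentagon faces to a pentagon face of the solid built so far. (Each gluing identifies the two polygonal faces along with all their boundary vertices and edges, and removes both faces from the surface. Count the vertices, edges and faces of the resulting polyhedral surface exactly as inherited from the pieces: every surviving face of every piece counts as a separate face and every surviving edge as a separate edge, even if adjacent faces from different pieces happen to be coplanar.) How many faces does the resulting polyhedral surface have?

A pentagonal pyramid: V=6, E=10, F=6.
Attach a pentagonal antiprism (V=10, E=20, F=12) along a 5-gon: merge 5 vertices and 5 edges, delete both glued faces → V=11, E=25, F=16.
Check: V − E + F = 11 − 25 + 16 = 2.

16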